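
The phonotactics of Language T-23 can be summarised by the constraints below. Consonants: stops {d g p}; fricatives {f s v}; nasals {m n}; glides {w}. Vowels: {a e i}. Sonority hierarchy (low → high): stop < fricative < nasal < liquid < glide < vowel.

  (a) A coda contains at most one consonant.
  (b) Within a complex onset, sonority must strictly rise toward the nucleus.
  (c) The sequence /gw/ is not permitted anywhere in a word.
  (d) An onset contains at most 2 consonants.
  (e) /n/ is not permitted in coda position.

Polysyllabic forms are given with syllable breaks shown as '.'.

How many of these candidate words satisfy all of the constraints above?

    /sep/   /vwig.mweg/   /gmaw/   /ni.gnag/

4

/sep/ — σ1 onset /s/, coda /p/ ok → well-formed
/vwig.mweg/ — σ1 onset /vw/ (2→5 rises), coda /g/ ok; σ2 onset /mw/ (3→5 rises), coda /g/ ok → well-formed
/gmaw/ — σ1 onset /gm/ (1→3 rises), coda /w/ ok → well-formed
/ni.gnag/ — σ1 onset /n/, coda /∅/ ok; σ2 onset /gn/ (1→3 rises), coda /g/ ok → well-formed
Well-formed: /sep/, /vwig.mweg/, /gmaw/, /ni.gnag/ → 4.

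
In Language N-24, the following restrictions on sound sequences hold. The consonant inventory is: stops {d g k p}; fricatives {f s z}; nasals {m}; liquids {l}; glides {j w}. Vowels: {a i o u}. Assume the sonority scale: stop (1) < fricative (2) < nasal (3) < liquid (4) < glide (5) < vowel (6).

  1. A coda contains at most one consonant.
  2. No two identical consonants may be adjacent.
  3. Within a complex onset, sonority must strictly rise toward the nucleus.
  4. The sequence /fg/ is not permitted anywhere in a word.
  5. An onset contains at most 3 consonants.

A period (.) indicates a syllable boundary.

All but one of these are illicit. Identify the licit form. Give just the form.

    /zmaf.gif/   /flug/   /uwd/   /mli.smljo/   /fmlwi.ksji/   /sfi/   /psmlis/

/flug/

/zmaf.gif/ — violates constraint 4: contains banned sequence /fg/ → illicit
/flug/ — σ1 onset /fl/ (2→4 rises), coda /g/ ok → licit
/uwd/ — violates constraint 1: syllable 1 coda /wd/ has 2 consonants (> 1) → illicit
/mli.smljo/ — violates constraint 5: syllable 2 onset /smlj/ has 4 consonants (> 3) → illicit
/fmlwi.ksji/ — violates constraint 5: syllable 1 onset /fmlw/ has 4 consonants (> 3) → illicit
/sfi/ — violates constraint 3: syllable 1 onset /sf/: /s/ (fricative, 2) → /f/ (fricative, 2) does not rise → illicit
/psmlis/ — violates constraint 5: syllable 1 onset /psml/ has 4 consonants (> 3) → illicit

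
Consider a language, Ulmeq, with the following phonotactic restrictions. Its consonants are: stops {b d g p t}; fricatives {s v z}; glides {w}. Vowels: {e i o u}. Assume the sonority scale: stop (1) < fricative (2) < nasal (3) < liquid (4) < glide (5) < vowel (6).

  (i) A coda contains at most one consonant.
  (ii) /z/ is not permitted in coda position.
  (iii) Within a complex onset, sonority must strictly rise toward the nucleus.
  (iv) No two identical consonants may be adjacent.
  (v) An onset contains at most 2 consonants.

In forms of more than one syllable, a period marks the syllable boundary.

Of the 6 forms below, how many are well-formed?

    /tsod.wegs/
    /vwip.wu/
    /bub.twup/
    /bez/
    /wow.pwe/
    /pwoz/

3

/tsod.wegs/ — violates constraint (i): syllable 2 coda /gs/ has 2 consonants (> 1) → ill-formed
/vwip.wu/ — σ1 onset /vw/ (2→5 rises), coda /p/ ok; σ2 onset /w/, coda /∅/ ok → well-formed
/bub.twup/ — σ1 onset /b/, coda /b/ ok; σ2 onset /tw/ (1→5 rises), coda /p/ ok → well-formed
/bez/ — violates constraint (ii): syllable 1 coda contains /z/ → ill-formed
/wow.pwe/ — σ1 onset /w/, coda /w/ ok; σ2 onset /pw/ (1→5 rises), coda /∅/ ok → well-formed
/pwoz/ — violates constraint (ii): syllable 1 coda contains /z/ → ill-formed
Well-formed: /vwip.wu/, /bub.twup/, /wow.pwe/ → 3.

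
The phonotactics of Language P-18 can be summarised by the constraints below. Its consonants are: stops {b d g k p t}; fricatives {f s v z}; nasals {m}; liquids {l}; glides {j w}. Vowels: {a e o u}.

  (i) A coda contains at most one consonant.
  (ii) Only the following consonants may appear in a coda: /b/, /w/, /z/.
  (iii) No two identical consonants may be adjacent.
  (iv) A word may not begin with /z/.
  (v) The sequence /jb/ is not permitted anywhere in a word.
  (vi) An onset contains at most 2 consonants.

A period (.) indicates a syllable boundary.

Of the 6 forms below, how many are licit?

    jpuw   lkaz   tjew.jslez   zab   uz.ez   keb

4

jpuw — σ1 onset /jp/ (2C), coda /w/ ok → licit
lkaz — σ1 onset /lk/ (2C), coda /z/ ok → licit
tjew.jslez — violates constraint (vi): syllable 2 onset /jsl/ has 3 consonants (> 2) → illicit
zab — violates constraint (iv): word begins with /z/ → illicit
uz.ez — σ1 onset /∅/, coda /z/ ok; σ2 onset /∅/, coda /z/ ok → licit
keb — σ1 onset /k/, coda /b/ ok → licit
Licit: jpuw, lkaz, uz.ez, keb → 4.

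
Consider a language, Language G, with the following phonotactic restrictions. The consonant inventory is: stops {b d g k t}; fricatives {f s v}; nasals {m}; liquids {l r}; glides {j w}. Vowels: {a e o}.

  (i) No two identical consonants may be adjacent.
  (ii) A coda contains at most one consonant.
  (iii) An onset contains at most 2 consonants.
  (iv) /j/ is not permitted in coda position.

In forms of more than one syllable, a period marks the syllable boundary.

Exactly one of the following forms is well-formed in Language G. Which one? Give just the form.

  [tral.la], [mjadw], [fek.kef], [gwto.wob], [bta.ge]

[tral.la] — violates constraint (i): adjacent identical consonants /ll/ → ill-formed
[mjadw] — violates constraint (ii): syllable 1 coda /dw/ has 2 consonants (> 1) → ill-formed
[fek.kef] — violates constraint (i): adjacent identical consonants /kk/ → ill-formed
[gwto.wob] — violates constraint (iii): syllable 1 onset /gwt/ has 3 consonants (> 2) → ill-formed
[bta.ge] — σ1 onset /bt/ (2C), coda /∅/ ok; σ2 onset /g/, coda /∅/ ok → well-formed

[bta.ge]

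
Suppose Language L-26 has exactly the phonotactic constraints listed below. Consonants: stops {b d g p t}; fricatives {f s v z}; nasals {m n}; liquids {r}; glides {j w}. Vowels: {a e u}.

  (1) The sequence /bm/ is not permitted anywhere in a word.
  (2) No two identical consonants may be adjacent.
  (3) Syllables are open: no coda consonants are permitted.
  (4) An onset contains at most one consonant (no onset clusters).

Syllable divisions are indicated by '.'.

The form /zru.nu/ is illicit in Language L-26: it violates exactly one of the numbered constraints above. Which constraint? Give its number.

/zru.nu/: syllable 1 onset /zr/ has 2 consonants (> 1).
This is a violation of constraint 4: "An onset contains at most one consonant (no onset clusters)."
The remaining constraints (1, 2, 3) are satisfied.

4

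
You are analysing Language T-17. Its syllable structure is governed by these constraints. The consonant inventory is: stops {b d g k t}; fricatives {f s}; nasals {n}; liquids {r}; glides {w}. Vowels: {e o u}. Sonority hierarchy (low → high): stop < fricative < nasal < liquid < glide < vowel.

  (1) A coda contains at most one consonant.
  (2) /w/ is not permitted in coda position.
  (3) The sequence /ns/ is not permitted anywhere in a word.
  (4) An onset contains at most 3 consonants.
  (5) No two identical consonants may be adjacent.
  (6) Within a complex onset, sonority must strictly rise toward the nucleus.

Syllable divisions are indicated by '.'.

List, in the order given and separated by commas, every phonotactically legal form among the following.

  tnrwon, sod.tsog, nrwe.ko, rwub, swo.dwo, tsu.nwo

tnrwon — violates constraint 4: syllable 1 onset /tnrw/ has 4 consonants (> 3) → phonotactically illegal
sod.tsog — σ1 onset /s/, coda /d/ ok; σ2 onset /ts/ (1→2 rises), coda /g/ ok → phonotactically legal
nrwe.ko — σ1 onset /nrw/ (3→4→5 rises), coda /∅/ ok; σ2 onset /k/, coda /∅/ ok → phonotactically legal
rwub — σ1 onset /rw/ (4→5 rises), coda /b/ ok → phonotactically legal
swo.dwo — σ1 onset /sw/ (2→5 rises), coda /∅/ ok; σ2 onset /dw/ (1→5 rises), coda /∅/ ok → phonotactically legal
tsu.nwo — σ1 onset /ts/ (1→2 rises), coda /∅/ ok; σ2 onset /nw/ (3→5 rises), coda /∅/ ok → phonotactically legal

sod.tsog, nrwe.ko, rwub, swo.dwo, tsu.nwo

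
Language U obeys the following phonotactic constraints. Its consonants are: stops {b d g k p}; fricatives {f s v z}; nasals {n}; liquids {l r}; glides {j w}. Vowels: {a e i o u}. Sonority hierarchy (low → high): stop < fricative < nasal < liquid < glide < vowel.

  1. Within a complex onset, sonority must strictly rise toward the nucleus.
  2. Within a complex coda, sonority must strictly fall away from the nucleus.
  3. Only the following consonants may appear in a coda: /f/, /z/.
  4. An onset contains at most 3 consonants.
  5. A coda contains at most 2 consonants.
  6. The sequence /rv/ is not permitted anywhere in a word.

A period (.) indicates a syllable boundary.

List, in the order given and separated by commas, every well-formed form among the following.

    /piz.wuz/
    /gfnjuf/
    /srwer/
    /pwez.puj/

/piz.wuz/ — σ1 onset /p/, coda /z/ ok; σ2 onset /w/, coda /z/ ok → well-formed
/gfnjuf/ — violates constraint 4: syllable 1 onset /gfnj/ has 4 consonants (> 3) → ill-formed
/srwer/ — violates constraint 3: syllable 1 coda contains /r/, which is not a licensed coda consonant → ill-formed
/pwez.puj/ — violates constraint 3: syllable 2 coda contains /j/, which is not a licensed coda consonant → ill-formed

/piz.wuz/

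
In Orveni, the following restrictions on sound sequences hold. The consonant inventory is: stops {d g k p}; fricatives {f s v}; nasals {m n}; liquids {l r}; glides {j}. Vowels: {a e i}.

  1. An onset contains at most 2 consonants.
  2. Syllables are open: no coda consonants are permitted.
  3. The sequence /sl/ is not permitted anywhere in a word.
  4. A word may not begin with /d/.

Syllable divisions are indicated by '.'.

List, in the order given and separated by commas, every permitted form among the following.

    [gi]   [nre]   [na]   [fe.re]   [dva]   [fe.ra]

[gi] — σ1 onset /g/, coda /∅/ ok → permitted
[nre] — σ1 onset /nr/ (2C), coda /∅/ ok → permitted
[na] — σ1 onset /n/, coda /∅/ ok → permitted
[fe.re] — σ1 onset /f/, coda /∅/ ok; σ2 onset /r/, coda /∅/ ok → permitted
[dva] — violates constraint 4: word begins with /d/ → not permitted
[fe.ra] — σ1 onset /f/, coda /∅/ ok; σ2 onset /r/, coda /∅/ ok → permitted

[gi], [nre], [na], [fe.re], [fe.ra]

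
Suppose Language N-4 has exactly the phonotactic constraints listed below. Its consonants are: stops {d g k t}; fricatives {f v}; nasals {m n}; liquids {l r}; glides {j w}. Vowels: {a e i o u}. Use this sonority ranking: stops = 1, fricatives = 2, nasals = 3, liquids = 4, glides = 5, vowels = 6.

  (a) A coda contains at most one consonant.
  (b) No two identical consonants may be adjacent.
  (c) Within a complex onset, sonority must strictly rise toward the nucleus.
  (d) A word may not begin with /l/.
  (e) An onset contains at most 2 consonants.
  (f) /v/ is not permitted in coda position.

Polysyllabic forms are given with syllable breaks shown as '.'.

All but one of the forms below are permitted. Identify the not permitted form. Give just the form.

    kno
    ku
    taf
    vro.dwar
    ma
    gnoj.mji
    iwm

kno — σ1 onset /kn/ (1→3 rises), coda /∅/ ok → permitted
ku — σ1 onset /k/, coda /∅/ ok → permitted
taf — σ1 onset /t/, coda /f/ ok → permitted
vro.dwar — σ1 onset /vr/ (2→4 rises), coda /∅/ ok; σ2 onset /dw/ (1→5 rises), coda /r/ ok → permitted
ma — σ1 onset /m/, coda /∅/ ok → permitted
gnoj.mji — σ1 onset /gn/ (1→3 rises), coda /j/ ok; σ2 onset /mj/ (3→5 rises), coda /∅/ ok → permitted
iwm — violates constraint (a): syllable 1 coda /wm/ has 2 consonants (> 1) → not permitted

iwm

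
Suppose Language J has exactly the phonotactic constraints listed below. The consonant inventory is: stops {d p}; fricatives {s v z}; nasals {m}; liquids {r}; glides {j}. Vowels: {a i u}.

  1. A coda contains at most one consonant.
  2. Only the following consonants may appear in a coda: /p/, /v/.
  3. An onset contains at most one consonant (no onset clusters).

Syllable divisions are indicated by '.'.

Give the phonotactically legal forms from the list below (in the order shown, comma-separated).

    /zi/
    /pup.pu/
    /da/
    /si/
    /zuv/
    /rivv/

/zi/ — σ1 onset /z/, coda /∅/ ok → phonotactically legal
/pup.pu/ — σ1 onset /p/, coda /p/ ok; σ2 onset /p/, coda /∅/ ok → phonotactically legal
/da/ — σ1 onset /d/, coda /∅/ ok → phonotactically legal
/si/ — σ1 onset /s/, coda /∅/ ok → phonotactically legal
/zuv/ — σ1 onset /z/, coda /v/ ok → phonotactically legal
/rivv/ — violates constraint 1: syllable 1 coda /vv/ has 2 consonants (> 1) → phonotactically illegal

/zi/, /pup.pu/, /da/, /si/, /zuv/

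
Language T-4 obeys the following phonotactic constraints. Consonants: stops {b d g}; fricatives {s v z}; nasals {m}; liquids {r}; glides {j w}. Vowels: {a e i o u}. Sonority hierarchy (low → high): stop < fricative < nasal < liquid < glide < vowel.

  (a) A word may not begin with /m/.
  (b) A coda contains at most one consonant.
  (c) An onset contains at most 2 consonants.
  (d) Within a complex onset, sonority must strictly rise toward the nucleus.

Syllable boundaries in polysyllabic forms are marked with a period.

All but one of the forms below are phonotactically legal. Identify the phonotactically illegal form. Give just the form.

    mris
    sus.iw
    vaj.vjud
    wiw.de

mris

mris — violates constraint (a): word begins with /m/ → phonotactically illegal
sus.iw — σ1 onset /s/, coda /s/ ok; σ2 onset /∅/, coda /w/ ok → phonotactically legal
vaj.vjud — σ1 onset /v/, coda /j/ ok; σ2 onset /vj/ (2→5 rises), coda /d/ ok → phonotactically legal
wiw.de — σ1 onset /w/, coda /w/ ok; σ2 onset /d/, coda /∅/ ok → phonotactically legal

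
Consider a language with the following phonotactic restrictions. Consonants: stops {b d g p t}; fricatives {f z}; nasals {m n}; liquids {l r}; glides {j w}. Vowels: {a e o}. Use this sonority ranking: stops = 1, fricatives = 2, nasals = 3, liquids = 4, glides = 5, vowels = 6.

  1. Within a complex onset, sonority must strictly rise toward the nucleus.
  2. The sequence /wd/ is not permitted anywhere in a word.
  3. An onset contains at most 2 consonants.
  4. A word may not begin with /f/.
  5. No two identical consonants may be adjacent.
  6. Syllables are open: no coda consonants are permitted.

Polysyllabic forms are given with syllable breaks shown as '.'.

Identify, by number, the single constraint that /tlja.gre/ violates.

/tlja.gre/: syllable 1 onset /tlj/ has 3 consonants (> 2).
This is a violation of constraint 3: "An onset contains at most 2 consonants."
The remaining constraints (1, 2, 4, 5, 6) are satisfied.

3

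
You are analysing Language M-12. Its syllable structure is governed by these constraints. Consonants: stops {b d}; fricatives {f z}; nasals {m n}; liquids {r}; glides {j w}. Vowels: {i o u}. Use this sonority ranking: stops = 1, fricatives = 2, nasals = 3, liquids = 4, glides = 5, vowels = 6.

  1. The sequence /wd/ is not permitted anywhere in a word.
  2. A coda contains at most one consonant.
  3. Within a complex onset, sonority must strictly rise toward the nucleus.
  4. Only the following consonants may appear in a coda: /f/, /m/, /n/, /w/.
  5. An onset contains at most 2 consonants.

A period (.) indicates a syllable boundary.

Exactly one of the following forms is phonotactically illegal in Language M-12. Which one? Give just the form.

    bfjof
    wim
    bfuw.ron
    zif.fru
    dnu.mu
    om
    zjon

bfjof

bfjof — violates constraint 5: syllable 1 onset /bfj/ has 3 consonants (> 2) → phonotactically illegal
wim — σ1 onset /w/, coda /m/ ok → phonotactically legal
bfuw.ron — σ1 onset /bf/ (1→2 rises), coda /w/ ok; σ2 onset /r/, coda /n/ ok → phonotactically legal
zif.fru — σ1 onset /z/, coda /f/ ok; σ2 onset /fr/ (2→4 rises), coda /∅/ ok → phonotactically legal
dnu.mu — σ1 onset /dn/ (1→3 rises), coda /∅/ ok; σ2 onset /m/, coda /∅/ ok → phonotactically legal
om — σ1 onset /∅/, coda /m/ ok → phonotactically legal
zjon — σ1 onset /zj/ (2→5 rises), coda /n/ ok → phonotactically legal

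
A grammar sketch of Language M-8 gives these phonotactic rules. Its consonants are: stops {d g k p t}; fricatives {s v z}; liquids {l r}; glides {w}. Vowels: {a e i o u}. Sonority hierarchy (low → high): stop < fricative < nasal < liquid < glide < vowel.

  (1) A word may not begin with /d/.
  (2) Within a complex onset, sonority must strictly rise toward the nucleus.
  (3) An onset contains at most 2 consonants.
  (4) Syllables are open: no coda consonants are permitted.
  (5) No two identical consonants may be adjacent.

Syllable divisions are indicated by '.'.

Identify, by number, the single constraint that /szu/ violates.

2

/szu/: syllable 1 onset /sz/: /s/ (fricative, 2) → /z/ (fricative, 2) does not rise.
This is a violation of constraint 2: "Within a complex onset, sonority must strictly rise toward the nucleus."
The remaining constraints (1, 3, 4, 5) are satisfied.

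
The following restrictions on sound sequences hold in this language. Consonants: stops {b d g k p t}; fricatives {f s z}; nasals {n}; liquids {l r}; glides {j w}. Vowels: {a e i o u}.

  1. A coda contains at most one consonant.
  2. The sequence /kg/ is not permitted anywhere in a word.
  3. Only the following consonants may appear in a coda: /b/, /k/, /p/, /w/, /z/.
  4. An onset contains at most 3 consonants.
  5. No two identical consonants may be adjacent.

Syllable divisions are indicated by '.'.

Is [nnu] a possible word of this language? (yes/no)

no

[nnu] — violates constraint 5: adjacent identical consonants /nn/ → not permitted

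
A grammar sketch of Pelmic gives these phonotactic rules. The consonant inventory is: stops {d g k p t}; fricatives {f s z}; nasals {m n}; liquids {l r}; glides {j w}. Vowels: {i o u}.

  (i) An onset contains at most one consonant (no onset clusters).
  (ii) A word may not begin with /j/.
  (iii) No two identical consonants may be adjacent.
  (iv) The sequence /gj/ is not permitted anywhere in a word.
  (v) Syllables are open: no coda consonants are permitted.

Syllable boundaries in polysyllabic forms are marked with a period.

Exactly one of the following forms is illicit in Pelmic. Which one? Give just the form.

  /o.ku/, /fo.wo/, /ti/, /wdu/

/wdu/

/o.ku/ — σ1 onset /∅/, coda /∅/ ok; σ2 onset /k/, coda /∅/ ok → licit
/fo.wo/ — σ1 onset /f/, coda /∅/ ok; σ2 onset /w/, coda /∅/ ok → licit
/ti/ — σ1 onset /t/, coda /∅/ ok → licit
/wdu/ — violates constraint (i): syllable 1 onset /wd/ has 2 consonants (> 1) → illicit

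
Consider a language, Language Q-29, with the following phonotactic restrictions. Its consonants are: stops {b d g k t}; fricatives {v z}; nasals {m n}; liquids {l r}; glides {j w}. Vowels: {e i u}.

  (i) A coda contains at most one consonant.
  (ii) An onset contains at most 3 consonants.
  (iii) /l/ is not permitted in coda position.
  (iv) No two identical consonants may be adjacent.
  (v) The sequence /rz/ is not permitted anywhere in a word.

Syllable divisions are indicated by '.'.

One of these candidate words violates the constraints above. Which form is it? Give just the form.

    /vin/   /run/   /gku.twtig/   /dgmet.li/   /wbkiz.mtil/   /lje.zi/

/vin/ — σ1 onset /v/, coda /n/ ok → phonotactically legal
/run/ — σ1 onset /r/, coda /n/ ok → phonotactically legal
/gku.twtig/ — σ1 onset /gk/ (2C), coda /∅/ ok; σ2 onset /twt/ (3C), coda /g/ ok → phonotactically legal
/dgmet.li/ — σ1 onset /dgm/ (3C), coda /t/ ok; σ2 onset /l/, coda /∅/ ok → phonotactically legal
/wbkiz.mtil/ — violates constraint (iii): syllable 2 coda contains /l/ → phonotactically illegal
/lje.zi/ — σ1 onset /lj/ (2C), coda /∅/ ok; σ2 onset /z/, coda /∅/ ok → phonotactically legal

/wbkiz.mtil/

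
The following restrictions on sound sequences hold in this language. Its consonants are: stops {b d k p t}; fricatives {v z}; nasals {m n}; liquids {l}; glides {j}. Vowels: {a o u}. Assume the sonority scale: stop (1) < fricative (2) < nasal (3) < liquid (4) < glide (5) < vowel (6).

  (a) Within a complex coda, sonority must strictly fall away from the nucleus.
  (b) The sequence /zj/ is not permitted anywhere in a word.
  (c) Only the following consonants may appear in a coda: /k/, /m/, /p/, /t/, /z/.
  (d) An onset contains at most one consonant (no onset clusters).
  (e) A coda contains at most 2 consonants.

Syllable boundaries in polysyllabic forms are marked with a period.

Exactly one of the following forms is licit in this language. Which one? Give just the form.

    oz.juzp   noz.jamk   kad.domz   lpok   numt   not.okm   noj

oz.juzp — violates constraint (b): contains banned sequence /zj/ → illicit
noz.jamk — violates constraint (b): contains banned sequence /zj/ → illicit
kad.domz — violates constraint (c): syllable 1 coda contains /d/, which is not a licensed coda consonant → illicit
lpok — violates constraint (d): syllable 1 onset /lp/ has 2 consonants (> 1) → illicit
numt — σ1 onset /n/, coda /mt/ (3→1 falls) ok → licit
not.okm — violates constraint (a): syllable 2 coda /km/: /k/ (stop, 1) → /m/ (nasal, 3) does not fall → illicit
noj — violates constraint (c): syllable 1 coda contains /j/, which is not a licensed coda consonant → illicit

numt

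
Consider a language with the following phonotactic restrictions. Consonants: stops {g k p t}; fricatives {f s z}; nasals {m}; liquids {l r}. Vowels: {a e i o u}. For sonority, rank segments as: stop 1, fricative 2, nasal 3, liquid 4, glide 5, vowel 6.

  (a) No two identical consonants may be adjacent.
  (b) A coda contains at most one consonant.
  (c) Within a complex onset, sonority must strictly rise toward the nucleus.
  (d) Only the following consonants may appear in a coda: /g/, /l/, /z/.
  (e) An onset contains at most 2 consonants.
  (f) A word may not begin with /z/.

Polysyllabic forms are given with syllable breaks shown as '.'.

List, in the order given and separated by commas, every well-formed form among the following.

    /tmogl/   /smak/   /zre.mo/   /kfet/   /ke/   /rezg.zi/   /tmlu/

/ke/

/tmogl/ — violates constraint (b): syllable 1 coda /gl/ has 2 consonants (> 1) → ill-formed
/smak/ — violates constraint (d): syllable 1 coda contains /k/, which is not a licensed coda consonant → ill-formed
/zre.mo/ — violates constraint (f): word begins with /z/ → ill-formed
/kfet/ — violates constraint (d): syllable 1 coda contains /t/, which is not a licensed coda consonant → ill-formed
/ke/ — σ1 onset /k/, coda /∅/ ok → well-formed
/rezg.zi/ — violates constraint (b): syllable 1 coda /zg/ has 2 consonants (> 1) → ill-formed
/tmlu/ — violates constraint (e): syllable 1 onset /tml/ has 3 consonants (> 2) → ill-formed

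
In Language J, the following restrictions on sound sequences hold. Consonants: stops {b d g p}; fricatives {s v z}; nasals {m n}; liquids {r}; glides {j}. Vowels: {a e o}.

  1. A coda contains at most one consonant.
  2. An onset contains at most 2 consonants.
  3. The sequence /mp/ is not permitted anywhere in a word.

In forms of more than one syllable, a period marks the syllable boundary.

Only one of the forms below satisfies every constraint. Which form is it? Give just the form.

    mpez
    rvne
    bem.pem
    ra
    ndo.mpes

ra

mpez — violates constraint 3: contains banned sequence /mp/ → illicit
rvne — violates constraint 2: syllable 1 onset /rvn/ has 3 consonants (> 2) → illicit
bem.pem — violates constraint 3: contains banned sequence /mp/ → illicit
ra — σ1 onset /r/, coda /∅/ ok → licit
ndo.mpes — violates constraint 3: contains banned sequence /mp/ → illicit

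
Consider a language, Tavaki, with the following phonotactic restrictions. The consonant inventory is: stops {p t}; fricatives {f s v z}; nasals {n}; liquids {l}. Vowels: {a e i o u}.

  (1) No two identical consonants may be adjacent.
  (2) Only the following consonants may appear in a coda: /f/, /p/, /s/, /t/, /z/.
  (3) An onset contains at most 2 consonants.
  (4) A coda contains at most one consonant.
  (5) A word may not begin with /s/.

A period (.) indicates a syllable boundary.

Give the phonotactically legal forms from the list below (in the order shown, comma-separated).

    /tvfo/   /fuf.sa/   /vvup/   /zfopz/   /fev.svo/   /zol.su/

/fuf.sa/

/tvfo/ — violates constraint 3: syllable 1 onset /tvf/ has 3 consonants (> 2) → phonotactically illegal
/fuf.sa/ — σ1 onset /f/, coda /f/ ok; σ2 onset /s/, coda /∅/ ok → phonotactically legal
/vvup/ — violates constraint 1: adjacent identical consonants /vv/ → phonotactically illegal
/zfopz/ — violates constraint 4: syllable 1 coda /pz/ has 2 consonants (> 1) → phonotactically illegal
/fev.svo/ — violates constraint 2: syllable 1 coda contains /v/, which is not a licensed coda consonant → phonotactically illegal
/zol.su/ — violates constraint 2: syllable 1 coda contains /l/, which is not a licensed coda consonant → phonotactically illegal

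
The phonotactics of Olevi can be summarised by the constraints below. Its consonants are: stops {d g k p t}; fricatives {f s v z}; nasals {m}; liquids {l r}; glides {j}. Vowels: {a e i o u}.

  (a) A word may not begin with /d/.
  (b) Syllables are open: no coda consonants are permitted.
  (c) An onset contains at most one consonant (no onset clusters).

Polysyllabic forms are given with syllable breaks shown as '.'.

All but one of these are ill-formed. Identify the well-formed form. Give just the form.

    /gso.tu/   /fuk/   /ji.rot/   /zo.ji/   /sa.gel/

/gso.tu/ — violates constraint (c): syllable 1 onset /gs/ has 2 consonants (> 1) → ill-formed
/fuk/ — violates constraint (b): syllable 1 coda /k/ has 1 consonant (> 0) → ill-formed
/ji.rot/ — violates constraint (b): syllable 2 coda /t/ has 1 consonant (> 0) → ill-formed
/zo.ji/ — σ1 onset /z/, coda /∅/ ok; σ2 onset /j/, coda /∅/ ok → well-formed
/sa.gel/ — violates constraint (b): syllable 2 coda /l/ has 1 consonant (> 0) → ill-formed

/zo.ji/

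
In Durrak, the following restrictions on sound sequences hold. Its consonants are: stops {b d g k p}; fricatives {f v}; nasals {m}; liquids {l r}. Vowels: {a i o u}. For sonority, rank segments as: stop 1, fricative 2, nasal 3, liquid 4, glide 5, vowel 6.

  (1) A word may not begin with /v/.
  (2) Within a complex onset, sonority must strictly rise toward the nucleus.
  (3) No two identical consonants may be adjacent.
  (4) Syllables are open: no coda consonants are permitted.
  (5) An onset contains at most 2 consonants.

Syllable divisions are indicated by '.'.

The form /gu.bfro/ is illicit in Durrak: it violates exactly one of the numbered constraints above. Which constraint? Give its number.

5

/gu.bfro/: syllable 2 onset /bfr/ has 3 consonants (> 2).
This is a violation of constraint 5: "An onset contains at most 2 consonants."
The remaining constraints (1, 2, 3, 4) are satisfied.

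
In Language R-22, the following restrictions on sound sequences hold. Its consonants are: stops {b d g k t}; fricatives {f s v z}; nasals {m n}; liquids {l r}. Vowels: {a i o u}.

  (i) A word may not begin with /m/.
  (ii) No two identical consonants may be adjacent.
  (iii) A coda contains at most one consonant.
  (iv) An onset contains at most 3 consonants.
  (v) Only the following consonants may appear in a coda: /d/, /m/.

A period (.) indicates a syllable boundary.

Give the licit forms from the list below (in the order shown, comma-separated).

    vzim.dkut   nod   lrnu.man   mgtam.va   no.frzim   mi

nod, no.frzim

vzim.dkut — violates constraint (v): syllable 2 coda contains /t/, which is not a licensed coda consonant → illicit
nod — σ1 onset /n/, coda /d/ ok → licit
lrnu.man — violates constraint (v): syllable 2 coda contains /n/, which is not a licensed coda consonant → illicit
mgtam.va — violates constraint (i): word begins with /m/ → illicit
no.frzim — σ1 onset /n/, coda /∅/ ok; σ2 onset /frz/ (3C), coda /m/ ok → licit
mi — violates constraint (i): word begins with /m/ → illicit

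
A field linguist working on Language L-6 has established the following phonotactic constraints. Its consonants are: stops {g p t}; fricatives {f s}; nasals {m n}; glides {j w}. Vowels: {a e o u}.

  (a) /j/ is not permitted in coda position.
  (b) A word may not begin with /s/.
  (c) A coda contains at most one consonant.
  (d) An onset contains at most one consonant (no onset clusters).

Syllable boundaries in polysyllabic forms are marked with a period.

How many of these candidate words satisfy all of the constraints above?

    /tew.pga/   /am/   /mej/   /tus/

/tew.pga/ — violates constraint (d): syllable 2 onset /pg/ has 2 consonants (> 1) → phonotactically illegal
/am/ — σ1 onset /∅/, coda /m/ ok → phonotactically legal
/mej/ — violates constraint (a): syllable 1 coda contains /j/ → phonotactically illegal
/tus/ — σ1 onset /t/, coda /s/ ok → phonotactically legal
Phonotactically legal: /am/, /tus/ → 2.

2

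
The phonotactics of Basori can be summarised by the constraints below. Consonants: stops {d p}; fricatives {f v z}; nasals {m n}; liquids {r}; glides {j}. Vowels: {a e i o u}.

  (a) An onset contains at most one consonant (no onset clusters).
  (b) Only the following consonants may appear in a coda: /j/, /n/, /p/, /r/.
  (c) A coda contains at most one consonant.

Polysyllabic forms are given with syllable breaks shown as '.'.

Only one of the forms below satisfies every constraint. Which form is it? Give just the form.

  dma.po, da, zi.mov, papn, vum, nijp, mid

dma.po — violates constraint (a): syllable 1 onset /dm/ has 2 consonants (> 1) → illicit
da — σ1 onset /d/, coda /∅/ ok → licit
zi.mov — violates constraint (b): syllable 2 coda contains /v/, which is not a licensed coda consonant → illicit
papn — violates constraint (c): syllable 1 coda /pn/ has 2 consonants (> 1) → illicit
vum — violates constraint (b): syllable 1 coda contains /m/, which is not a licensed coda consonant → illicit
nijp — violates constraint (c): syllable 1 coda /jp/ has 2 consonants (> 1) → illicit
mid — violates constraint (b): syllable 1 coda contains /d/, which is not a licensed coda consonant → illicit

da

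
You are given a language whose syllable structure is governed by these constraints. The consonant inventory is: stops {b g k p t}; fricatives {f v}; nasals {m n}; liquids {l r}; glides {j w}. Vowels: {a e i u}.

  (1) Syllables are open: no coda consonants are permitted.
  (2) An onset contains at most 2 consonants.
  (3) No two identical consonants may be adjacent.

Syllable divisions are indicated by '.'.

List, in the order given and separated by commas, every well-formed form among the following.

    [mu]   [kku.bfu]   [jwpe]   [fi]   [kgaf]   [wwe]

[mu], [fi]

[mu] — σ1 onset /m/, coda /∅/ ok → well-formed
[kku.bfu] — violates constraint 3: adjacent identical consonants /kk/ → ill-formed
[jwpe] — violates constraint 2: syllable 1 onset /jwp/ has 3 consonants (> 2) → ill-formed
[fi] — σ1 onset /f/, coda /∅/ ok → well-formed
[kgaf] — violates constraint 1: syllable 1 coda /f/ has 1 consonant (> 0) → ill-formed
[wwe] — violates constraint 3: adjacent identical consonants /ww/ → ill-formed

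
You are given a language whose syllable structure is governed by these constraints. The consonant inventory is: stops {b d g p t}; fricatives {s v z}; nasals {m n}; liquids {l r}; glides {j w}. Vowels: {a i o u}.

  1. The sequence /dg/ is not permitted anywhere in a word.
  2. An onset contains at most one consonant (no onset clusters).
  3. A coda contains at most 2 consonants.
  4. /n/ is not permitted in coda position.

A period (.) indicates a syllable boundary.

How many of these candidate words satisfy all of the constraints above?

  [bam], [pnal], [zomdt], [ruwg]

2

[bam] — σ1 onset /b/, coda /m/ ok → well-formed
[pnal] — violates constraint 2: syllable 1 onset /pn/ has 2 consonants (> 1) → ill-formed
[zomdt] — violates constraint 3: syllable 1 coda /mdt/ has 3 consonants (> 2) → ill-formed
[ruwg] — σ1 onset /r/, coda /wg/ (2C) ok → well-formed
Well-formed: [bam], [ruwg] → 2.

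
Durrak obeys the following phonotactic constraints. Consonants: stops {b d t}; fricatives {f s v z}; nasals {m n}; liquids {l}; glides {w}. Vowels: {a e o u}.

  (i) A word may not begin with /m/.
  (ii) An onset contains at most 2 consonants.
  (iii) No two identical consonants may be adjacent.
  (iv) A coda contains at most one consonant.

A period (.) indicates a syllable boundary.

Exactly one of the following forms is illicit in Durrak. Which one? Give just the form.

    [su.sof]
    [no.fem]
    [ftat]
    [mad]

[mad]

[su.sof] — σ1 onset /s/, coda /∅/ ok; σ2 onset /s/, coda /f/ ok → licit
[no.fem] — σ1 onset /n/, coda /∅/ ok; σ2 onset /f/, coda /m/ ok → licit
[ftat] — σ1 onset /ft/ (2C), coda /t/ ok → licit
[mad] — violates constraint (i): word begins with /m/ → illicit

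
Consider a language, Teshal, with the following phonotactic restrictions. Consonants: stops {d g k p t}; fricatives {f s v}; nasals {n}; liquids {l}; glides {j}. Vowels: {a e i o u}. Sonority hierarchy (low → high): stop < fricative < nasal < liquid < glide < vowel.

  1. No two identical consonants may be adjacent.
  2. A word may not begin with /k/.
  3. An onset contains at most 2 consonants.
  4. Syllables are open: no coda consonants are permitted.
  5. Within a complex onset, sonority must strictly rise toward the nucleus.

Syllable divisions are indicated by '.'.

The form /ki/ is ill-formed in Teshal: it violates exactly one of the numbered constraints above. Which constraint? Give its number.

2

/ki/: word begins with /k/.
This is a violation of constraint 2: "A word may not begin with /k/."
The remaining constraints (1, 3, 4, 5) are satisfied.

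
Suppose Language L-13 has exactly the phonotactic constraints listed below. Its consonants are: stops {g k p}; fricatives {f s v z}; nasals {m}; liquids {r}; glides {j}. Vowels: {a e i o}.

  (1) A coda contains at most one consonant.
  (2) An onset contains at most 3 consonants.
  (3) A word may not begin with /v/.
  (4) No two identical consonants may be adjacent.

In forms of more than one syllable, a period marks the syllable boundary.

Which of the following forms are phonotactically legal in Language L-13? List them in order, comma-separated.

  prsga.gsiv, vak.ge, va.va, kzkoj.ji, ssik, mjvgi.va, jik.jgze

prsga.gsiv — violates constraint 2: syllable 1 onset /prsg/ has 4 consonants (> 3) → phonotactically illegal
vak.ge — violates constraint 3: word begins with /v/ → phonotactically illegal
va.va — violates constraint 3: word begins with /v/ → phonotactically illegal
kzkoj.ji — violates constraint 4: adjacent identical consonants /jj/ → phonotactically illegal
ssik — violates constraint 4: adjacent identical consonants /ss/ → phonotactically illegal
mjvgi.va — violates constraint 2: syllable 1 onset /mjvg/ has 4 consonants (> 3) → phonotactically illegal
jik.jgze — σ1 onset /j/, coda /k/ ok; σ2 onset /jgz/ (3C), coda /∅/ ok → phonotactically legal

jik.jgze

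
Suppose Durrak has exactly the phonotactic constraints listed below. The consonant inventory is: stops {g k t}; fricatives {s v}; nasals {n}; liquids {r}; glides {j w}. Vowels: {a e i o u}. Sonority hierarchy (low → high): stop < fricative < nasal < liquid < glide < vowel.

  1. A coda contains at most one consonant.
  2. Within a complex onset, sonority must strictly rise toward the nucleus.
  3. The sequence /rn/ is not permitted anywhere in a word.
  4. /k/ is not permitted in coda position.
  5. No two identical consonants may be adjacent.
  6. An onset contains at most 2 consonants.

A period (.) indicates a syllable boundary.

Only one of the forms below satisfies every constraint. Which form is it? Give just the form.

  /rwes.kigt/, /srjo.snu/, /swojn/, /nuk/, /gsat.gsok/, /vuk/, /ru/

/rwes.kigt/ — violates constraint 1: syllable 2 coda /gt/ has 2 consonants (> 1) → phonotactically illegal
/srjo.snu/ — violates constraint 6: syllable 1 onset /srj/ has 3 consonants (> 2) → phonotactically illegal
/swojn/ — violates constraint 1: syllable 1 coda /jn/ has 2 consonants (> 1) → phonotactically illegal
/nuk/ — violates constraint 4: syllable 1 coda contains /k/ → phonotactically illegal
/gsat.gsok/ — violates constraint 4: syllable 2 coda contains /k/ → phonotactically illegal
/vuk/ — violates constraint 4: syllable 1 coda contains /k/ → phonotactically illegal
/ru/ — σ1 onset /r/, coda /∅/ ok → phonotactically legal

/ru/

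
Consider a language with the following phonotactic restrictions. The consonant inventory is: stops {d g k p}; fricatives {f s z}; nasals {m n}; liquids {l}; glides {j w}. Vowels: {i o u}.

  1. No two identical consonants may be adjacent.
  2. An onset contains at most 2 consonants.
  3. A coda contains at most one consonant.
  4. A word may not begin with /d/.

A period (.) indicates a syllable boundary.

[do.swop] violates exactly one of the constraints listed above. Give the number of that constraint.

[do.swop]: word begins with /d/.
This is a violation of constraint 4: "A word may not begin with /d/."
The remaining constraints (1, 2, 3) are satisfied.

4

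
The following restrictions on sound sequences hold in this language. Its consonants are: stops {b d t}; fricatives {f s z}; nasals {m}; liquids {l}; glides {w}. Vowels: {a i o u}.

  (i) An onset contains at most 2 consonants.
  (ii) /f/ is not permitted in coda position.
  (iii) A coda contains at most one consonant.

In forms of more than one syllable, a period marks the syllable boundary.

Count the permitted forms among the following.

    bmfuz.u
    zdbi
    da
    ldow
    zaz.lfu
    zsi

4

bmfuz.u — violates constraint (i): syllable 1 onset /bmf/ has 3 consonants (> 2) → not permitted
zdbi — violates constraint (i): syllable 1 onset /zdb/ has 3 consonants (> 2) → not permitted
da — σ1 onset /d/, coda /∅/ ok → permitted
ldow — σ1 onset /ld/ (2C), coda /w/ ok → permitted
zaz.lfu — σ1 onset /z/, coda /z/ ok; σ2 onset /lf/ (2C), coda /∅/ ok → permitted
zsi — σ1 onset /zs/ (2C), coda /∅/ ok → permitted
Permitted: da, ldow, zaz.lfu, zsi → 4.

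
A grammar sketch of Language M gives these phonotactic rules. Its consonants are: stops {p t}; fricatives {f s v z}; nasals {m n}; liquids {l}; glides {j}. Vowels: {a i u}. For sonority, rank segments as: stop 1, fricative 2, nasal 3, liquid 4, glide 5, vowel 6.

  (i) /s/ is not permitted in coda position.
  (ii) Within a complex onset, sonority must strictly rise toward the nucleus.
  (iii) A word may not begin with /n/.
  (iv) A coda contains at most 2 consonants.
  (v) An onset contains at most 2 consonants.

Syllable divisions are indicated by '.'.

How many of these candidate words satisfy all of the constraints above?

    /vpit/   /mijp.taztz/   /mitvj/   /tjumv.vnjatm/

/vpit/ — violates constraint (ii): syllable 1 onset /vp/: /v/ (fricative, 2) → /p/ (stop, 1) does not rise → illicit
/mijp.taztz/ — violates constraint (iv): syllable 2 coda /ztz/ has 3 consonants (> 2) → illicit
/mitvj/ — violates constraint (iv): syllable 1 coda /tvj/ has 3 consonants (> 2) → illicit
/tjumv.vnjatm/ — violates constraint (v): syllable 2 onset /vnj/ has 3 consonants (> 2) → illicit
No form is licit → 0.

0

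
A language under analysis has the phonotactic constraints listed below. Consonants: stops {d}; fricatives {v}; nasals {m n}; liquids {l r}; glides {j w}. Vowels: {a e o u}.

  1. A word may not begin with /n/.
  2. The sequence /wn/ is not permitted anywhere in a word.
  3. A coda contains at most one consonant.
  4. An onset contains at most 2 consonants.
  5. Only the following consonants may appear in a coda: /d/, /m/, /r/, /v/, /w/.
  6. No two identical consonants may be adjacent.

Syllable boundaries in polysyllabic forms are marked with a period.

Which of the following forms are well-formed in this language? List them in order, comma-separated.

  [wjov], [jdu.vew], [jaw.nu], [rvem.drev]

[wjov], [jdu.vew], [rvem.drev]

[wjov] — σ1 onset /wj/ (2C), coda /v/ ok → well-formed
[jdu.vew] — σ1 onset /jd/ (2C), coda /∅/ ok; σ2 onset /v/, coda /w/ ok → well-formed
[jaw.nu] — violates constraint 2: contains banned sequence /wn/ → ill-formed
[rvem.drev] — σ1 onset /rv/ (2C), coda /m/ ok; σ2 onset /dr/ (2C), coda /v/ ok → well-formed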